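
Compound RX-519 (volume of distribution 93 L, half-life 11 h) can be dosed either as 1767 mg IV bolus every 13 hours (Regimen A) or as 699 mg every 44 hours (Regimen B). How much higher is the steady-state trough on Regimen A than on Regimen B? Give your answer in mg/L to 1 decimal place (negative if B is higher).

14.5 mg/L

Regimen A: f = (1/2)^(13/11) ≈ 0.4408; Cmin,ss = (1767/93)·f/(1−f) ≈ 14.977 mg/L.
Regimen B: f = (1/2)^(44/11) ≈ 0.0625; Cmin,ss = (699/93)·f/(1−f) ≈ 0.501 mg/L.
Difference ≈ 14.977 − 0.501 ≈ 14.476 mg/L.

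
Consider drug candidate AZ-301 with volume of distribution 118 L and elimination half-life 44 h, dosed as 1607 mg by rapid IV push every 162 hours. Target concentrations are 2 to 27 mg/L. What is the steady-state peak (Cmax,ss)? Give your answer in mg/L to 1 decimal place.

14.8 mg/L

Over one 162-h interval, 162/44 ≈ 3.6818 half-lives elapse, leaving f ≈ 0.0779 of each dose.
Accumulation ratio R = 1/(1 − f) ≈ 1/0.9221 ≈ 1.0845.
Each bolus raises the concentration by D/Vd = 1607/118 ≈ 13.619 mg/L.
Steady-state peak Cmax,ss = C₀·R ≈ 13.619 × 1.0845 ≈ 14.770 mg/L.
Peak 14.8 mg/L vs MTC 27 mg/L: below toxic threshold.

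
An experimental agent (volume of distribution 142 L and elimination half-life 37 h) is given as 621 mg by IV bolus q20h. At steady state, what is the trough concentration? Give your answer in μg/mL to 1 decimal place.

9.6 μg/mL

k = ln2/t½ = ln2/37 ≈ 0.018734 h⁻¹; fraction remaining f = e^(−kτ) = e^(−0.018734×20) ≈ 0.6875.
Single-dose peak C₀ = D/Vd = 621/142 ≈ 4.373 μg/mL.
Steady-state trough Cmin,ss = C₀·f/(1−f) ≈ 4.373 × 0.6875/0.3125 ≈ 9.621 μg/mL.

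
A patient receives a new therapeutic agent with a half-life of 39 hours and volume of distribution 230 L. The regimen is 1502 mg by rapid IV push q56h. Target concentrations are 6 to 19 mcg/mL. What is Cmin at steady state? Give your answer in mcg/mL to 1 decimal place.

k = ln2/t½ = ln2/39 ≈ 0.017773 h⁻¹; fraction remaining f = e^(−kτ) = e^(−0.017773×56) ≈ 0.3696.
Accumulation ratio R = 1/(1 − f) ≈ 1/0.6304 ≈ 1.5863.
Single-dose peak C₀ = D/Vd = 1502/230 ≈ 6.530 mcg/mL.
Steady-state peak Cmax,ss = C₀·R ≈ 6.530 × 1.5863 ≈ 10.359 mcg/mL.
Steady-state trough Cmin,ss = Cmax,ss·f ≈ 10.359 × 0.3696 ≈ 3.829 mcg/mL.
Trough 3.8 mcg/mL vs MEC 6 mcg/mL: subtherapeutic.

3.8 mcg/mL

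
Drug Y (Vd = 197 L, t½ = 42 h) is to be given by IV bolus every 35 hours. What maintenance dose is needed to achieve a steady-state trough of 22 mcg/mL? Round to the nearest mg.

3388 mg

τ/t½ = 35/42 ≈ 0.83333, so f = (1/2)^(35/42) ≈ 0.561231.
Cmin,ss = (D/Vd)·f/(1−f), so D = Cmin,ss·Vd·(1−f)/f.
D = 22 × 197 × (1−f)/f ≈ 22 × 197 × 0.78180 ≈ 3388.32 mg.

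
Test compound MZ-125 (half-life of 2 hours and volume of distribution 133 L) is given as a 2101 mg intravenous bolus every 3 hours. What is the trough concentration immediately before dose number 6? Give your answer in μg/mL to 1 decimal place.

f = (1/2)^(τ/t½) = (1/2)^(3/2) ≈ 0.3536.
C₀ = D/Vd = 2101/133 ≈ 15.797 μg/mL.
Before the 6th dose, 5 doses have been given. Superposition: Cmin = C₀·(f + f² + … + f^5).
≈ 15.797 × (0.3536 + 0.1250 + 0.0442 + 0.0156 + 0.0055) ≈ 15.797 × 0.5439 ≈ 8.592 μg/mL.

8.6 μg/mL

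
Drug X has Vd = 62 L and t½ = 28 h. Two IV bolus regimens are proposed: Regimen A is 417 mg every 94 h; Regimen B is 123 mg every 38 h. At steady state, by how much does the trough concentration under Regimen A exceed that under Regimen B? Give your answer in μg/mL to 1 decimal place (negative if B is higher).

Regimen A: f = (1/2)^(94/28) ≈ 0.0976; Cmin,ss = (417/62)·f/(1−f) ≈ 0.727 μg/mL.
Regimen B: f = (1/2)^(38/28) ≈ 0.3904; Cmin,ss = (123/62)·f/(1−f) ≈ 1.271 μg/mL.
Difference ≈ 0.727 − 1.271 ≈ -0.544 μg/mL.

-0.5 μg/mL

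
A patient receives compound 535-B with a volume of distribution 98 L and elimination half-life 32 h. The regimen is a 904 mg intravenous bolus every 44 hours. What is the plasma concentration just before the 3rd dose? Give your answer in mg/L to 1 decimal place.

f = (1/2)^(τ/t½) = (1/2)^(44/32) ≈ 0.3856.
C₀ = D/Vd = 904/98 ≈ 9.224 mg/L.
Before the 3rd dose, 2 doses have been given. Superposition: Cmin = C₀·(f + f²).
≈ 9.224 × (0.3856 + 0.1487) ≈ 9.224 × 0.5343 ≈ 4.928 mg/L.

4.9 mg/L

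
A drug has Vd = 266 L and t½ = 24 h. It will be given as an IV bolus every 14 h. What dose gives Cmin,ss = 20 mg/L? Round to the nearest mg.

τ/t½ = 14/24 ≈ 0.58333, so f = (1/2)^(14/24) ≈ 0.667420.
Cmin,ss = (D/Vd)·f/(1−f), so D = Cmin,ss·Vd·(1−f)/f.
D = 20 × 266 × (1−f)/f ≈ 20 × 266 × 0.49831 ≈ 2651.01 mg.

2651 mg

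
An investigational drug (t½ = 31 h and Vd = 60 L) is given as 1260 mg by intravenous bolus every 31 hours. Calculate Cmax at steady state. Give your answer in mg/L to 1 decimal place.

The dosing interval is 1 half-life, so f = 2^(−1) = 0.5.
Accumulation ratio R = 1/(1 − f) = 1/0.5 = 2/1.
Single-dose peak C₀ = D/Vd = 1260/60 = 21 mg/L.
Steady-state peak Cmax,ss = C₀·R = 21 × 2/1 ≈ 42.000 mg/L.

42.0 mg/L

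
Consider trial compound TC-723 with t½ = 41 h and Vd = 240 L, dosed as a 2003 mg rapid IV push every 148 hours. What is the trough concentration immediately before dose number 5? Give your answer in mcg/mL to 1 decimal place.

0.7 mcg/mL

f = (1/2)^(τ/t½) = (1/2)^(148/41) ≈ 0.0819.
C₀ = D/Vd = 2003/240 ≈ 8.346 mcg/mL.
Before the 5th dose, 4 doses have been given. Superposition: Cmin = C₀·(f + f² + … + f^4).
≈ 8.346 × (0.0819 + 0.0067 + 0.0005 + 0.0000) ≈ 8.346 × 0.0891 ≈ 0.744 mcg/mL.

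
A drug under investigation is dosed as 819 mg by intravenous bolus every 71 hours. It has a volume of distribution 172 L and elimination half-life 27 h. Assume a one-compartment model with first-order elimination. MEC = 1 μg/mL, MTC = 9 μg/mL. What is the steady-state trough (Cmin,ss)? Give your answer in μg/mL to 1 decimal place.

0.9 μg/mL

Over one 71-h interval, 71/27 ≈ 2.6296 half-lives elapse, leaving f ≈ 0.1616 of each dose.
At steady state, accumulation factor R = 1/(1 − e^(−kτ)) ≈ 1.1927.
Each bolus raises the concentration by D/Vd = 819/172 ≈ 4.762 μg/mL.
Cmax,ss = C₀/(1 − f) ≈ 4.762/0.8384 ≈ 5.680 μg/mL.
One interval later, Cmin,ss = Cmax,ss·e^(−kτ) ≈ 5.680 × 0.1616 ≈ 0.918 μg/mL.
Trough 0.9 μg/mL vs MEC 1 μg/mL: subtherapeutic.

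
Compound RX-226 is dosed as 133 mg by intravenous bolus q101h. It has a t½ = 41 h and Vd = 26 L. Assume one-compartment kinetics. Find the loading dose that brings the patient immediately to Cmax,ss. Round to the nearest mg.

f = (1/2)^(101/41) ≈ 0.181317; accumulation ratio R = 1/(1−f) ≈ 1.22147.
Loading dose to hit Cmax,ss on first dose: D_load = D_maint·R ≈ 133 × 1.22147 ≈ 162.46 mg.

162 mg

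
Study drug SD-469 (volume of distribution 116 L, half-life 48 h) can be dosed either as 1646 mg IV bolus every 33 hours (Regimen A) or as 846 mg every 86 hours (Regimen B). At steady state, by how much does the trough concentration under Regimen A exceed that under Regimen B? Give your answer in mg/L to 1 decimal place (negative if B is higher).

20.3 mg/L

Regimen A: f = (1/2)^(33/48) ≈ 0.6209; Cmin,ss = (1646/116)·f/(1−f) ≈ 23.240 mg/L.
Regimen B: f = (1/2)^(86/48) ≈ 0.2888; Cmin,ss = (846/116)·f/(1−f) ≈ 2.962 mg/L.
Difference ≈ 23.240 − 2.962 ≈ 20.278 mg/L.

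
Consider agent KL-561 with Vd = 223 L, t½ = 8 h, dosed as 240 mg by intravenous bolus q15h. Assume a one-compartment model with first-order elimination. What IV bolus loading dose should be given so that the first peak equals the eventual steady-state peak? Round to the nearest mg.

330 mg

f = (1/2)^(15/8) ≈ 0.272627; accumulation ratio R = 1/(1−f) ≈ 1.37481.
Loading dose to hit Cmax,ss on first dose: D_load = D_maint·R ≈ 240 × 1.37481 ≈ 329.95 mg.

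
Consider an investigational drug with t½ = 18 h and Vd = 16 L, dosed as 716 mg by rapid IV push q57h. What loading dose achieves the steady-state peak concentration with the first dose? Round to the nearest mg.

806 mg

f = (1/2)^(57/18) ≈ 0.111362; accumulation ratio R = 1/(1−f) ≈ 1.12532.
Loading dose to hit Cmax,ss on first dose: D_load = D_maint·R ≈ 716 × 1.12532 ≈ 805.73 mg.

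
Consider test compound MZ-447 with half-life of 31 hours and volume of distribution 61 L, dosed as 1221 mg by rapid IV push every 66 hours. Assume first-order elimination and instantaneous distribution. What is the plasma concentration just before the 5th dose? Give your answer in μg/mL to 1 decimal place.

f = (1/2)^(τ/t½) = (1/2)^(66/31) ≈ 0.2286.
C₀ = D/Vd = 1221/61 ≈ 20.016 μg/mL.
Before the 5th dose, 4 doses have been given. Superposition: Cmin = C₀·(f + f² + … + f^4).
≈ 20.016 × (0.2286 + 0.0523 + 0.0119 + 0.0027) ≈ 20.016 × 0.2955 ≈ 5.915 μg/mL.

5.9 μg/mL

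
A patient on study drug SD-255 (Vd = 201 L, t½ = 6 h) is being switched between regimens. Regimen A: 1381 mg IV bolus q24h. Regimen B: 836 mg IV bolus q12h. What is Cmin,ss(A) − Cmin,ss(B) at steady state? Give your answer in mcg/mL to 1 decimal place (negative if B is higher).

-0.9 mcg/mL

Regimen A: f = (1/2)^(24/6) ≈ 0.0625; Cmin,ss = (1381/201)·f/(1−f) ≈ 0.458 mcg/mL.
Regimen B: f = (1/2)^(12/6) ≈ 0.2500; Cmin,ss = (836/201)·f/(1−f) ≈ 1.386 mcg/mL.
Difference ≈ 0.458 − 1.386 ≈ -0.928 mcg/mL.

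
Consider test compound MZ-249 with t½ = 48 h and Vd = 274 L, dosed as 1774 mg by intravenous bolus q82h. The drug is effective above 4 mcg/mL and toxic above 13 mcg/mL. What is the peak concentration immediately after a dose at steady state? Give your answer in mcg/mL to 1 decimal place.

Over one 82-h interval, 82/48 ≈ 1.7083 half-lives elapse, leaving f ≈ 0.3060 of each dose.
Accumulation ratio R = 1/(1 − f) ≈ 1/0.6940 ≈ 1.4409.
Single-dose peak C₀ = D/Vd = 1774/274 ≈ 6.474 mcg/mL.
Steady-state peak Cmax,ss = C₀·R ≈ 6.474 × 1.4409 ≈ 9.328 mcg/mL.
Peak 9.3 mcg/mL vs MTC 13 mcg/mL: below toxic threshold.

9.3 mcg/mL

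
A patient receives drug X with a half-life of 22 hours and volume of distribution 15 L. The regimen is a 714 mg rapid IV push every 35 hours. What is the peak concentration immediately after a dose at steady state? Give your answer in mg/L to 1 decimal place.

71.3 mg/L

τ/t½ = 35/22 ≈ 1.5909, so fraction remaining f = (1/2)^(35/22) ≈ 0.3320.
At steady state, accumulation factor R = 1/(1 − e^(−kτ)) ≈ 1.4970.
Single-dose peak C₀ = D/Vd = 714/15 ≈ 47.600 mg/L.
Cmax,ss = C₀/(1 − f) ≈ 47.600/0.6680 ≈ 71.257 mg/L.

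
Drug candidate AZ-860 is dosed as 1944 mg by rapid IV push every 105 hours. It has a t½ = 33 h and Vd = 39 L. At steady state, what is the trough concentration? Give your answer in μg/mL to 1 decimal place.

k = ln2/t½ = ln2/33 ≈ 0.021004 h⁻¹; fraction remaining f = e^(−kτ) = e^(−0.021004×105) ≈ 0.1102.
Each bolus raises the concentration by D/Vd = 1944/39 ≈ 49.846 μg/mL.
Steady-state trough Cmin,ss = C₀·f/(1−f) ≈ 49.846 × 0.1102/0.8898 ≈ 6.173 μg/mL.

6.2 μg/mL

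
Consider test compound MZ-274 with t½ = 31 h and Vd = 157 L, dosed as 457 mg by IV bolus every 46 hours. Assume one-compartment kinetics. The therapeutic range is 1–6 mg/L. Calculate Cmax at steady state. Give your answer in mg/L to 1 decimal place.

4.5 mg/L

τ/t½ = 46/31 ≈ 1.4839, so fraction remaining f = (1/2)^(46/31) ≈ 0.3575.
At steady state, accumulation factor R = 1/(1 − e^(−kτ)) ≈ 1.5564.
Single-dose peak C₀ = D/Vd = 457/157 ≈ 2.911 mg/L.
Steady-state peak Cmax,ss = C₀·R ≈ 2.911 × 1.5564 ≈ 4.531 mg/L.
Peak 4.5 mg/L vs MTC 6 mg/L: below toxic threshold.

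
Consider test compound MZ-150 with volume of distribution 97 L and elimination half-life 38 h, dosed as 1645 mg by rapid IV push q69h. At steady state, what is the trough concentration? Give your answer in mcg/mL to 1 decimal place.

k = ln2/t½ = ln2/38 ≈ 0.018241 h⁻¹; fraction remaining f = e^(−kτ) = e^(−0.018241×69) ≈ 0.2840.
Accumulation ratio R = 1/(1 − f) ≈ 1/0.7160 ≈ 1.3966.
Single-dose peak C₀ = D/Vd = 1645/97 ≈ 16.959 mcg/mL.
Cmax,ss = C₀/(1 − f) ≈ 16.959/0.7160 ≈ 23.686 mcg/mL.
Steady-state trough Cmin,ss = Cmax,ss·f ≈ 23.686 × 0.2840 ≈ 6.727 mcg/mL.

6.7 mcg/mL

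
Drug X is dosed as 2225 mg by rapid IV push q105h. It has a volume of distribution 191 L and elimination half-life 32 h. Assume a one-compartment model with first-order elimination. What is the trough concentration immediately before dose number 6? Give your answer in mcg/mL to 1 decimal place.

f = (1/2)^(τ/t½) = (1/2)^(105/32) ≈ 0.1029.
C₀ = D/Vd = 2225/191 ≈ 11.649 mcg/mL.
Before the 6th dose, 5 doses have been given. Superposition: Cmin = C₀·(f + f² + … + f^5).
≈ 11.649 × (0.1029 + 0.0106 + 0.0011 + 0.0001 + 0.0000) ≈ 11.649 × 0.1147 ≈ 1.336 mcg/mL.

1.3 mcg/mL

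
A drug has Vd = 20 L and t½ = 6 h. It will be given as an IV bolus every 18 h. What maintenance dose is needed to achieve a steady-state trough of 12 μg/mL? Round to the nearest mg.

1680 mg

τ/t½ = 18/6 ≈ 3, so f = (1/2)^(18/6) ≈ 0.125000.
Cmin,ss = (D/Vd)·f/(1−f), so D = Cmin,ss·Vd·(1−f)/f.
D = 12 × 20 × (1−f)/f ≈ 12 × 20 × 7.00000 ≈ 1680.00 mg.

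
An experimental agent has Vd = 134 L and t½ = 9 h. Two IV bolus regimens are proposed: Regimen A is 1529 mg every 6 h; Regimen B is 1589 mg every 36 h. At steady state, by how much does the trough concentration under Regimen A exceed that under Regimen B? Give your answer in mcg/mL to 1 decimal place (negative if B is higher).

18.6 mcg/mL

Regimen A: f = (1/2)^(6/9) ≈ 0.6300; Cmin,ss = (1529/134)·f/(1−f) ≈ 19.429 mcg/mL.
Regimen B: f = (1/2)^(36/9) ≈ 0.0625; Cmin,ss = (1589/134)·f/(1−f) ≈ 0.791 mcg/mL.
Difference ≈ 19.429 − 0.791 ≈ 18.638 mcg/mL.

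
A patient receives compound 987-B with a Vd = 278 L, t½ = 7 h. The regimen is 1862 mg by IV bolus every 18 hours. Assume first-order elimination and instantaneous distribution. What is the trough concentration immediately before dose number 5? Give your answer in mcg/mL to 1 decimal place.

f = (1/2)^(τ/t½) = (1/2)^(18/7) ≈ 0.1682.
C₀ = D/Vd = 1862/278 ≈ 6.698 mcg/mL.
Before the 5th dose, 4 doses have been given. Superposition: Cmin = C₀·(f + f² + … + f^4).
≈ 6.698 × (0.1682 + 0.0283 + 0.0048 + 0.0008) ≈ 6.698 × 0.2021 ≈ 1.354 mcg/mL.

1.4 mcg/mL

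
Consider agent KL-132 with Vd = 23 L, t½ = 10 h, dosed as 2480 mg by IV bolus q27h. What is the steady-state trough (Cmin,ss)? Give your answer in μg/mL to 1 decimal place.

19.6 μg/mL

τ/t½ = 27/10 ≈ 2.7, so fraction remaining f = (1/2)^(27/10) ≈ 0.1539.
Each bolus raises the concentration by D/Vd = 2480/23 ≈ 107.826 μg/mL.
Steady-state trough Cmin,ss = C₀·f/(1−f) ≈ 107.826 × 0.1539/0.8461 ≈ 19.613 μg/mL.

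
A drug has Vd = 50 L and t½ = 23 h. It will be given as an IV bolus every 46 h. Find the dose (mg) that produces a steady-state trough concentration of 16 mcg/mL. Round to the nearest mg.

τ/t½ = 46/23 ≈ 2, so f = (1/2)^(46/23) ≈ 0.250000.
Cmin,ss = (D/Vd)·f/(1−f), so D = Cmin,ss·Vd·(1−f)/f.
D = 16 × 50 × (1−f)/f ≈ 16 × 50 × 3.00000 ≈ 2400.00 mg.

2400 mg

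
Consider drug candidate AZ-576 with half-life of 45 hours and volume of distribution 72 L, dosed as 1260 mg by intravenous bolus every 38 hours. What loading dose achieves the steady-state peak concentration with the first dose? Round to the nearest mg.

2844 mg

f = (1/2)^(38/45) ≈ 0.556925; accumulation ratio R = 1/(1−f) ≈ 2.25695.
Loading dose to hit Cmax,ss on first dose: D_load = D_maint·R ≈ 1260 × 2.25695 ≈ 2843.76 mg.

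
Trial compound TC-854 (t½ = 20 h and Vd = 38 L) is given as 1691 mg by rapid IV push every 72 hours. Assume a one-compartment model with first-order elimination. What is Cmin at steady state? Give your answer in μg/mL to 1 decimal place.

4.0 μg/mL

k = ln2/t½ = ln2/20 ≈ 0.034657 h⁻¹; fraction remaining f = e^(−kτ) = e^(−0.034657×72) ≈ 0.0825.
Accumulation ratio R = 1/(1 − f) ≈ 1/0.9175 ≈ 1.0899.
Single-dose peak C₀ = D/Vd = 1691/38 ≈ 44.500 μg/mL.
Steady-state peak Cmax,ss = C₀·R ≈ 44.500 × 1.0899 ≈ 48.501 μg/mL.
Steady-state trough Cmin,ss = Cmax,ss·f ≈ 48.501 × 0.0825 ≈ 4.001 μg/mL.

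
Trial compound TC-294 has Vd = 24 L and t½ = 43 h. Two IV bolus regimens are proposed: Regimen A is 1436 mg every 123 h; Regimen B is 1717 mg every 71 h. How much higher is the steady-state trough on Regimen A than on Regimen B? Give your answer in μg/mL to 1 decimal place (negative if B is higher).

Regimen A: f = (1/2)^(123/43) ≈ 0.1377; Cmin,ss = (1436/24)·f/(1−f) ≈ 9.555 μg/mL.
Regimen B: f = (1/2)^(71/43) ≈ 0.3184; Cmin,ss = (1717/24)·f/(1−f) ≈ 33.420 μg/mL.
Difference ≈ 9.555 − 33.420 ≈ -23.865 μg/mL.

-23.9 μg/mL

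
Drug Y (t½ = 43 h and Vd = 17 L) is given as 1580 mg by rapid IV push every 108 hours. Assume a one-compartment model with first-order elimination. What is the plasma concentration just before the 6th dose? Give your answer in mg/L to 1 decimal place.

19.8 mg/L

f = (1/2)^(τ/t½) = (1/2)^(108/43) ≈ 0.1754.
C₀ = D/Vd = 1580/17 ≈ 92.941 mg/L.
Before the 6th dose, 5 doses have been given. Superposition: Cmin = C₀·(f + f² + … + f^5).
≈ 92.941 × (0.1754 + 0.0308 + 0.0054 + 0.0009 + 0.0002) ≈ 92.941 × 0.2127 ≈ 19.769 mg/L.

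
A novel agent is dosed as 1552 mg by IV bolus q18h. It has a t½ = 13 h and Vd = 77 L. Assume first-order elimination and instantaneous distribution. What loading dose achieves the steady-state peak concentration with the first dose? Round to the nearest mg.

2515 mg

f = (1/2)^(18/13) ≈ 0.382992; accumulation ratio R = 1/(1−f) ≈ 1.62072.
Loading dose to hit Cmax,ss on first dose: D_load = D_maint·R ≈ 1552 × 1.62072 ≈ 2515.36 mg.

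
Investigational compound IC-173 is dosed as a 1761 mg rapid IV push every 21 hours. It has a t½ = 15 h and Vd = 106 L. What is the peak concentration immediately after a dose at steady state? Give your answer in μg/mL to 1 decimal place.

Over one 21-h interval, 21/15 ≈ 1.4 half-lives elapse, leaving f ≈ 0.3789 of each dose.
Accumulation ratio R = 1/(1 − f) ≈ 1/0.6211 ≈ 1.6100.
Each bolus raises the concentration by D/Vd = 1761/106 ≈ 16.613 μg/mL.
Steady-state peak Cmax,ss = C₀·R ≈ 16.613 × 1.6100 ≈ 26.747 μg/mL.

26.7 μg/mL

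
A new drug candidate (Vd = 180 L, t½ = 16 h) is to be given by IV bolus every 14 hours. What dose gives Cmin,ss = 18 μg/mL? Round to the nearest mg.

τ/t½ = 14/16 ≈ 0.875, so f = (1/2)^(14/16) ≈ 0.545254.
Cmin,ss = (D/Vd)·f/(1−f), so D = Cmin,ss·Vd·(1−f)/f.
D = 18 × 180 × (1−f)/f ≈ 18 × 180 × 0.83401 ≈ 2702.19 mg.

2702 mg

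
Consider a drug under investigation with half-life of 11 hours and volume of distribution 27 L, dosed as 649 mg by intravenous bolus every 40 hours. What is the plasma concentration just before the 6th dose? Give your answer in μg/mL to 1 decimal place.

2.1 μg/mL

f = (1/2)^(τ/t½) = (1/2)^(40/11) ≈ 0.0804.
C₀ = D/Vd = 649/27 ≈ 24.037 μg/mL.
Before the 6th dose, 5 doses have been given. Superposition: Cmin = C₀·(f + f² + … + f^5).
≈ 24.037 × (0.0804 + 0.0065 + 0.0005 + 0.0000 + 0.0000) ≈ 24.037 × 0.0874 ≈ 2.101 μg/mL.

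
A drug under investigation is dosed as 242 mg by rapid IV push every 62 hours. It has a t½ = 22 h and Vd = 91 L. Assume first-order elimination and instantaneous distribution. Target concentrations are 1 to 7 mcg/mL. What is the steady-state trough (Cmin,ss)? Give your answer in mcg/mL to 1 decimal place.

τ/t½ = 62/22 ≈ 2.8182, so fraction remaining f = (1/2)^(62/22) ≈ 0.1418.
Accumulation ratio R = 1/(1 − f) ≈ 1/0.8582 ≈ 1.1652.
Each bolus raises the concentration by D/Vd = 242/91 ≈ 2.659 mcg/mL.
Cmax,ss = C₀/(1 − f) ≈ 2.659/0.8582 ≈ 3.098 mcg/mL.
One interval later, Cmin,ss = Cmax,ss·e^(−kτ) ≈ 3.098 × 0.1418 ≈ 0.439 mcg/mL.
Trough 0.4 mcg/mL vs MEC 1 mcg/mL: subtherapeutic.

0.4 mcg/mL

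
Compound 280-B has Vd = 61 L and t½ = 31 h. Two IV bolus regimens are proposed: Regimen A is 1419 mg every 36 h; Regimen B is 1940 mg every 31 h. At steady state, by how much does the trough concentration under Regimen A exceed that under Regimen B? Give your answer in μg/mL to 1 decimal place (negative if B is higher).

-13.0 μg/mL

Regimen A: f = (1/2)^(36/31) ≈ 0.4471; Cmin,ss = (1419/61)·f/(1−f) ≈ 18.811 μg/mL.
Regimen B: f = (1/2)^(31/31) ≈ 0.5000; Cmin,ss = (1940/61)·f/(1−f) ≈ 31.803 μg/mL.
Difference ≈ 18.811 − 31.803 ≈ -12.992 μg/mL.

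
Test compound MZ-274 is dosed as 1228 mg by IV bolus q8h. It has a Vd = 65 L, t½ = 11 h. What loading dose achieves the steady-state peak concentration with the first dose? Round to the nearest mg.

f = (1/2)^(8/11) ≈ 0.604045; accumulation ratio R = 1/(1−f) ≈ 2.52554.
Loading dose to hit Cmax,ss on first dose: D_load = D_maint·R ≈ 1228 × 2.52554 ≈ 3101.36 mg.

3101 mg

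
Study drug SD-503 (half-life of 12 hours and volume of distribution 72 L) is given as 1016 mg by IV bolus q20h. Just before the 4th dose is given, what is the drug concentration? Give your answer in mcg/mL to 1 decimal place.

f = (1/2)^(τ/t½) = (1/2)^(20/12) ≈ 0.3150.
C₀ = D/Vd = 1016/72 ≈ 14.111 mcg/mL.
Before the 4th dose, 3 doses have been given. Superposition: Cmin = C₀·(f + f² + … + f^3).
≈ 14.111 × (0.3150 + 0.0992 + 0.0313) ≈ 14.111 × 0.4455 ≈ 6.286 mcg/mL.

6.3 mcg/mL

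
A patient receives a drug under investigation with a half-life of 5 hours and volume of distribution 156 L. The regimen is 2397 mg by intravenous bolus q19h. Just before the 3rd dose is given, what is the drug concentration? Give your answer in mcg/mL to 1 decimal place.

1.2 mcg/mL

f = (1/2)^(τ/t½) = (1/2)^(19/5) ≈ 0.0718.
C₀ = D/Vd = 2397/156 ≈ 15.365 mcg/mL.
Before the 3rd dose, 2 doses have been given. Superposition: Cmin = C₀·(f + f²).
≈ 15.365 × (0.0718 + 0.0052) ≈ 15.365 × 0.0770 ≈ 1.183 mcg/mL.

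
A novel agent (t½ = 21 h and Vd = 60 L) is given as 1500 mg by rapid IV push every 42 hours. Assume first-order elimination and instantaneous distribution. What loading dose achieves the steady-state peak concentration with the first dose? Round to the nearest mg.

2000 mg

f = (1/2)^(42/21) ≈ 0.250000; accumulation ratio R = 1/(1−f) ≈ 1.33333.
Loading dose to hit Cmax,ss on first dose: D_load = D_maint·R ≈ 1500 × 1.33333 ≈ 1999.99 mg.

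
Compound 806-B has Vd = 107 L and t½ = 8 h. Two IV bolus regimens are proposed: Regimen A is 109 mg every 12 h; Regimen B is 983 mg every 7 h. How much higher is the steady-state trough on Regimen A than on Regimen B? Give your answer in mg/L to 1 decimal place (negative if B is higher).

Regimen A: f = (1/2)^(12/8) ≈ 0.3536; Cmin,ss = (109/107)·f/(1−f) ≈ 0.557 mg/L.
Regimen B: f = (1/2)^(7/8) ≈ 0.5453; Cmin,ss = (983/107)·f/(1−f) ≈ 11.017 mg/L.
Difference ≈ 0.557 − 11.017 ≈ -10.460 mg/L.

-10.5 mg/L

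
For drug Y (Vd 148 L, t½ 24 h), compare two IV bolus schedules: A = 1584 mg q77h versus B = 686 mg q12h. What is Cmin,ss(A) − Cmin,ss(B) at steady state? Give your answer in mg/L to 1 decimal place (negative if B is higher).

-9.9 mg/L

Regimen A: f = (1/2)^(77/24) ≈ 0.1082; Cmin,ss = (1584/148)·f/(1−f) ≈ 1.299 mg/L.
Regimen B: f = (1/2)^(12/24) ≈ 0.7071; Cmin,ss = (686/148)·f/(1−f) ≈ 11.190 mg/L.
Difference ≈ 1.299 − 11.190 ≈ -9.891 mg/L.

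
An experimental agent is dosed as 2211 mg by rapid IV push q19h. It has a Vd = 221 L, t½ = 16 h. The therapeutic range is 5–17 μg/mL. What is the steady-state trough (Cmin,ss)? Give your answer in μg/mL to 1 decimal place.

7.8 μg/mL

τ/t½ = 19/16 ≈ 1.1875, so fraction remaining f = (1/2)^(19/16) ≈ 0.4391.
Accumulation ratio R = 1/(1 − f) ≈ 1/0.5609 ≈ 1.7828.
Each bolus raises the concentration by D/Vd = 2211/221 ≈ 10.005 μg/mL.
Cmax,ss = C₀/(1 − f) ≈ 10.005/0.5609 ≈ 17.837 μg/mL.
Steady-state trough Cmin,ss = Cmax,ss·f ≈ 17.837 × 0.4391 ≈ 7.832 μg/mL.
Trough 7.8 μg/mL vs MEC 5 μg/mL: adequate.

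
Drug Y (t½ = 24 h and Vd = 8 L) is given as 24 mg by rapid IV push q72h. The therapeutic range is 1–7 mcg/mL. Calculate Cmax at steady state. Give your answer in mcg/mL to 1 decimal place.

τ = 72 h = 3 half-lives, so f = (1/2)^3 = 0.125.
Accumulation ratio R = 1/(1 − f) = 1/0.875 = 8/7.
Single-dose peak C₀ = D/Vd = 24/8 = 3 mcg/mL.
Steady-state peak Cmax,ss = C₀·R = 3 × 8/7 ≈ 3.429 mcg/mL.
Peak 3.4 mcg/mL vs MTC 7 mcg/mL: below toxic threshold.

3.4 mcg/mL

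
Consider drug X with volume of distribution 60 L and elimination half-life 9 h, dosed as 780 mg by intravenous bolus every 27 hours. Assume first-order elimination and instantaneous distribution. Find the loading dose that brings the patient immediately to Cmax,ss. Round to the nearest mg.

f = (1/2)^(27/9) ≈ 0.125000; accumulation ratio R = 1/(1−f) ≈ 1.14286.
Loading dose to hit Cmax,ss on first dose: D_load = D_maint·R ≈ 780 × 1.14286 ≈ 891.43 mg.

891 mg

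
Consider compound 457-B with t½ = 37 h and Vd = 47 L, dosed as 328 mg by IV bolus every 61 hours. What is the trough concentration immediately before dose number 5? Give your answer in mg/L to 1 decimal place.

3.2 mg/L

f = (1/2)^(τ/t½) = (1/2)^(61/37) ≈ 0.3189.
C₀ = D/Vd = 328/47 ≈ 6.979 mg/L.
Before the 5th dose, 4 doses have been given. Superposition: Cmin = C₀·(f + f² + … + f^4).
≈ 6.979 × (0.3189 + 0.1017 + 0.0324 + 0.0103) ≈ 6.979 × 0.4633 ≈ 3.233 mg/L.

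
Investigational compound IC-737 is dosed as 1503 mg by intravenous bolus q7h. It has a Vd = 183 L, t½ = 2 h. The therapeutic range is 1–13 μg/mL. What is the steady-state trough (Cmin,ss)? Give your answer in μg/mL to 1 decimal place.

0.8 μg/mL

k = ln2/t½ = ln2/2 ≈ 0.346574 h⁻¹; fraction remaining f = e^(−kτ) = e^(−0.346574×7) ≈ 0.0884.
Single-dose peak C₀ = D/Vd = 1503/183 ≈ 8.213 μg/mL.
Steady-state trough Cmin,ss = C₀·f/(1−f) ≈ 8.213 × 0.0884/0.9116 ≈ 0.796 μg/mL.
Trough 0.8 μg/mL vs MEC 1 μg/mL: subtherapeutic.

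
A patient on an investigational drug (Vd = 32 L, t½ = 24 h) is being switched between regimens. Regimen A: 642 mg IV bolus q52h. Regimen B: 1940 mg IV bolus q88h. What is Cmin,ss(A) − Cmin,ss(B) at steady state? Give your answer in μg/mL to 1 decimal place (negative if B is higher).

0.6 μg/mL

Regimen A: f = (1/2)^(52/24) ≈ 0.2227; Cmin,ss = (642/32)·f/(1−f) ≈ 5.748 μg/mL.
Regimen B: f = (1/2)^(88/24) ≈ 0.0787; Cmin,ss = (1940/32)·f/(1−f) ≈ 5.179 μg/mL.
Difference ≈ 5.748 − 5.179 ≈ 0.569 μg/mL.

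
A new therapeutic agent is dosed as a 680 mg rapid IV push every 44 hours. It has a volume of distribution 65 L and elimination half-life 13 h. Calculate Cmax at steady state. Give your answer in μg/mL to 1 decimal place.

11.6 μg/mL

τ/t½ = 44/13 ≈ 3.3846, so fraction remaining f = (1/2)^(44/13) ≈ 0.0957.
Accumulation ratio R = 1/(1 − f) ≈ 1/0.9043 ≈ 1.1058.
Single-dose peak C₀ = D/Vd = 680/65 ≈ 10.462 μg/mL.
Cmax,ss = C₀/(1 − f) ≈ 10.462/0.9043 ≈ 11.569 μg/mL.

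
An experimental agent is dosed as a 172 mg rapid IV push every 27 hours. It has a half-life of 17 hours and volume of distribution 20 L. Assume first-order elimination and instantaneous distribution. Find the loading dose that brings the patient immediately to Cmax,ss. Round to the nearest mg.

258 mg

f = (1/2)^(27/17) ≈ 0.332578; accumulation ratio R = 1/(1−f) ≈ 1.49830.
Loading dose to hit Cmax,ss on first dose: D_load = D_maint·R ≈ 172 × 1.49830 ≈ 257.71 mg.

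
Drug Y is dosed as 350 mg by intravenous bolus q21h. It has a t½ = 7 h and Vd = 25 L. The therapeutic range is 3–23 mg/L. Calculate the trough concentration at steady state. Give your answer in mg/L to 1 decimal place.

The dosing interval is 3 half-lives, so f = 2^(−3) = 0.125.
At steady state, R = 1/(1 − 0.125) = 8/7.
Single-dose peak C₀ = D/Vd = 350/25 = 14 mg/L.
Steady-state peak Cmax,ss = C₀·R = 14 × 8/7 ≈ 16.000 mg/L.
Steady-state trough Cmin,ss = Cmax,ss·f ≈ 16.000 × 0.125 ≈ 2.000 mg/L.
Trough 2.0 mg/L vs MEC 3 mg/L: subtherapeutic.

2.0 mg/L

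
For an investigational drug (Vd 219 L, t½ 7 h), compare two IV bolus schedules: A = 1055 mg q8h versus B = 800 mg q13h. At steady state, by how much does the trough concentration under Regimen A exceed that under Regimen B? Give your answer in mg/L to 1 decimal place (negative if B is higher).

2.6 mg/L

Regimen A: f = (1/2)^(8/7) ≈ 0.4529; Cmin,ss = (1055/219)·f/(1−f) ≈ 3.988 mg/L.
Regimen B: f = (1/2)^(13/7) ≈ 0.2760; Cmin,ss = (800/219)·f/(1−f) ≈ 1.393 mg/L.
Difference ≈ 3.988 − 1.393 ≈ 2.595 mg/L.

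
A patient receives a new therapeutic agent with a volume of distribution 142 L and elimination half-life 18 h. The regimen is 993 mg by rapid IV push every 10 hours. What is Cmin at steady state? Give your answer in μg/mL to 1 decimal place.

Over one 10-h interval, 10/18 ≈ 0.55556 half-lives elapse, leaving f ≈ 0.6804 of each dose.
Single-dose peak C₀ = D/Vd = 993/142 ≈ 6.993 μg/mL.
Steady-state trough Cmin,ss = C₀·f/(1−f) ≈ 6.993 × 0.6804/0.3196 ≈ 14.887 μg/mL.

14.9 μg/mL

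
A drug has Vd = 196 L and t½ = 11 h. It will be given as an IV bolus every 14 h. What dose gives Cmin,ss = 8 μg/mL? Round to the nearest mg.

τ/t½ = 14/11 ≈ 1.2727, so f = (1/2)^(14/11) ≈ 0.413877.
Cmin,ss = (D/Vd)·f/(1−f), so D = Cmin,ss·Vd·(1−f)/f.
D = 8 × 196 × (1−f)/f ≈ 8 × 196 × 1.41618 ≈ 2220.57 mg.

2221 mg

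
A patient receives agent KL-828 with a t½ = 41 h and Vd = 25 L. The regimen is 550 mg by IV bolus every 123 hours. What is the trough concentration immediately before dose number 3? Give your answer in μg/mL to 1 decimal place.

3.1 μg/mL

f = (1/2)^(τ/t½) = (1/2)^(123/41) ≈ 0.1250.
C₀ = D/Vd = 550/25 ≈ 22.000 μg/mL.
Before the 3rd dose, 2 doses have been given. Superposition: Cmin = C₀·(f + f²).
≈ 22.000 × (0.1250 + 0.0156) ≈ 22.000 × 0.1406 ≈ 3.093 μg/mL.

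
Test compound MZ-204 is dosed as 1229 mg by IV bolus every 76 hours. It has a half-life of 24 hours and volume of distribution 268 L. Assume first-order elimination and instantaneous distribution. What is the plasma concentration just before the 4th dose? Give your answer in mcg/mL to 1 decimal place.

f = (1/2)^(τ/t½) = (1/2)^(76/24) ≈ 0.1114.
C₀ = D/Vd = 1229/268 ≈ 4.586 mcg/mL.
Before the 4th dose, 3 doses have been given. Superposition: Cmin = C₀·(f + f² + … + f^3).
≈ 4.586 × (0.1114 + 0.0124 + 0.0014) ≈ 4.586 × 0.1252 ≈ 0.574 mcg/mL.

0.6 mcg/mL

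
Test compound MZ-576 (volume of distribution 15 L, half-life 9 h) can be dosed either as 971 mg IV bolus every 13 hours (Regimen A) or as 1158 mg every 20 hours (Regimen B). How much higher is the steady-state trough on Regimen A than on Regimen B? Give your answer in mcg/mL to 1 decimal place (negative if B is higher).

Regimen A: f = (1/2)^(13/9) ≈ 0.3674; Cmin,ss = (971/15)·f/(1−f) ≈ 37.596 mcg/mL.
Regimen B: f = (1/2)^(20/9) ≈ 0.2143; Cmin,ss = (1158/15)·f/(1−f) ≈ 21.056 mcg/mL.
Difference ≈ 37.596 − 21.056 ≈ 16.540 mcg/mL.

16.5 mcg/mL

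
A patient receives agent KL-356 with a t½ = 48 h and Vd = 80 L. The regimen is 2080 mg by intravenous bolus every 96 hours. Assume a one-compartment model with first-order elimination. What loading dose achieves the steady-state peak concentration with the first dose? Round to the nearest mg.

2773 mg

f = (1/2)^(96/48) ≈ 0.250000; accumulation ratio R = 1/(1−f) ≈ 1.33333.
Loading dose to hit Cmax,ss on first dose: D_load = D_maint·R ≈ 2080 × 1.33333 ≈ 2773.33 mg.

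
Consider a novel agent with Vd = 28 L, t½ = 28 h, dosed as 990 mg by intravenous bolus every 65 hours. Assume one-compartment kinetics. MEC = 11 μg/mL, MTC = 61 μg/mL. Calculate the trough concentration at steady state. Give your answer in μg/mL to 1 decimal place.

k = ln2/t½ = ln2/28 ≈ 0.024755 h⁻¹; fraction remaining f = e^(−kτ) = e^(−0.024755×65) ≈ 0.2001.
At steady state, accumulation factor R = 1/(1 − e^(−kτ)) ≈ 1.2502.
Each bolus raises the concentration by D/Vd = 990/28 ≈ 35.357 μg/mL.
Steady-state peak Cmax,ss = C₀·R ≈ 35.357 × 1.2502 ≈ 44.203 μg/mL.
Steady-state trough Cmin,ss = Cmax,ss·f ≈ 44.203 × 0.2001 ≈ 8.845 μg/mL.
Trough 8.8 μg/mL vs MEC 11 μg/mL: subtherapeutic.

8.8 μg/mL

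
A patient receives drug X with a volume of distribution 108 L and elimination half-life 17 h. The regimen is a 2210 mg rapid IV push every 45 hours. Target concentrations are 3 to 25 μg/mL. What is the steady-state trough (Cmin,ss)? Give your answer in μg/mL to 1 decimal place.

k = ln2/t½ = ln2/17 ≈ 0.040773 h⁻¹; fraction remaining f = e^(−kτ) = e^(−0.040773×45) ≈ 0.1596.
At steady state, accumulation factor R = 1/(1 − e^(−kτ)) ≈ 1.1899.
Single-dose peak C₀ = D/Vd = 2210/108 ≈ 20.463 μg/mL.
Steady-state peak Cmax,ss = C₀·R ≈ 20.463 × 1.1899 ≈ 24.349 μg/mL.
One interval later, Cmin,ss = Cmax,ss·e^(−kτ) ≈ 24.349 × 0.1596 ≈ 3.886 μg/mL.
Trough 3.9 μg/mL vs MEC 3 μg/mL: adequate.

3.9 μg/mL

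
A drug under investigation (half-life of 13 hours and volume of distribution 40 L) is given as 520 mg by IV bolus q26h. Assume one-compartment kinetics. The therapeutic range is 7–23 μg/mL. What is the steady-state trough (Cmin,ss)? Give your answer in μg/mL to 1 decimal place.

The dosing interval is 2 half-lives, so f = 2^(−2) = 0.25.
At steady state, R = 1/(1 − 0.25) = 4/3.
Single-dose peak C₀ = D/Vd = 520/40 = 13 μg/mL.
Steady-state peak Cmax,ss = C₀·R = 13 × 4/3 ≈ 17.333 μg/mL.
Steady-state trough Cmin,ss = Cmax,ss·f ≈ 17.333 × 0.25 ≈ 4.333 μg/mL.
Trough 4.3 μg/mL vs MEC 7 μg/mL: subtherapeutic.

4.3 μg/mL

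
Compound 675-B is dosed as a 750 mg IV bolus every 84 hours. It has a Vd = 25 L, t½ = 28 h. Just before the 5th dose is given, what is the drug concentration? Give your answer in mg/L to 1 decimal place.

f = (1/2)^(τ/t½) = (1/2)^(84/28) ≈ 0.1250.
C₀ = D/Vd = 750/25 ≈ 30.000 mg/L.
Before the 5th dose, 4 doses have been given. Superposition: Cmin = C₀·(f + f² + … + f^4).
≈ 30.000 × (0.1250 + 0.0156 + 0.0020 + 0.0002) ≈ 30.000 × 0.1428 ≈ 4.284 mg/L.

4.3 mg/L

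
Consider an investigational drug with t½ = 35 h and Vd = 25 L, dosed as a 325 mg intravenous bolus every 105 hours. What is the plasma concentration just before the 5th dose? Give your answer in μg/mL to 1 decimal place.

f = (1/2)^(τ/t½) = (1/2)^(105/35) ≈ 0.1250.
C₀ = D/Vd = 325/25 ≈ 13.000 μg/mL.
Before the 5th dose, 4 doses have been given. Superposition: Cmin = C₀·(f + f² + … + f^4).
≈ 13.000 × (0.1250 + 0.0156 + 0.0020 + 0.0002) ≈ 13.000 × 0.1428 ≈ 1.856 μg/mL.

1.9 μg/mL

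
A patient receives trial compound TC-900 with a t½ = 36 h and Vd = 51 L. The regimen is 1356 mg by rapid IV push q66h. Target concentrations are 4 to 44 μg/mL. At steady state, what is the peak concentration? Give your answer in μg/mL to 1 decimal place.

37.0 μg/mL

τ/t½ = 66/36 ≈ 1.8333, so fraction remaining f = (1/2)^(66/36) ≈ 0.2806.
Accumulation ratio R = 1/(1 − f) ≈ 1/0.7194 ≈ 1.3900.
Single-dose peak C₀ = D/Vd = 1356/51 ≈ 26.588 μg/mL.
Steady-state peak Cmax,ss = C₀·R ≈ 26.588 × 1.3900 ≈ 36.957 μg/mL.
Peak 37.0 μg/mL vs MTC 44 μg/mL: below toxic threshold.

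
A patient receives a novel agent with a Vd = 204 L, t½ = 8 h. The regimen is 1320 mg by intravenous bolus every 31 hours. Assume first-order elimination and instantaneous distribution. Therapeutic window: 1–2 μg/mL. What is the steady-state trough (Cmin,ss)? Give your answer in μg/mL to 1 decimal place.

τ/t½ = 31/8 ≈ 3.875, so fraction remaining f = (1/2)^(31/8) ≈ 0.0682.
Accumulation ratio R = 1/(1 − f) ≈ 1/0.9318 ≈ 1.0732.
Single-dose peak C₀ = D/Vd = 1320/204 ≈ 6.471 μg/mL.
Cmax,ss = C₀/(1 − f) ≈ 6.471/0.9318 ≈ 6.945 μg/mL.
Steady-state trough Cmin,ss = Cmax,ss·f ≈ 6.945 × 0.0682 ≈ 0.474 μg/mL.
Trough 0.5 μg/mL vs MEC 1 μg/mL: subtherapeutic.

0.5 μg/mL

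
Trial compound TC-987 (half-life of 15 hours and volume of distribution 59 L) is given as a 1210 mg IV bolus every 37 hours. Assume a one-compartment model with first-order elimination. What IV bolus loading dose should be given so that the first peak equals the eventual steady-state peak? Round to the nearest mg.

1477 mg

f = (1/2)^(37/15) ≈ 0.180909; accumulation ratio R = 1/(1−f) ≈ 1.22087.
Loading dose to hit Cmax,ss on first dose: D_load = D_maint·R ≈ 1210 × 1.22087 ≈ 1477.25 mg.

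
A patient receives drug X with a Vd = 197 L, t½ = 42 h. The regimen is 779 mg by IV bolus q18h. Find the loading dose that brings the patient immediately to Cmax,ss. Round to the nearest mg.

f = (1/2)^(18/42) ≈ 0.742997; accumulation ratio R = 1/(1−f) ≈ 3.89101.
Loading dose to hit Cmax,ss on first dose: D_load = D_maint·R ≈ 779 × 3.89101 ≈ 3031.10 mg.

3031 mg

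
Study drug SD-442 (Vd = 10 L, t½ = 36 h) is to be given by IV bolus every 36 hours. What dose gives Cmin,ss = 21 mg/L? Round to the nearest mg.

210 mg

τ/t½ = 36/36 ≈ 1, so f = (1/2)^(36/36) ≈ 0.500000.
Cmin,ss = (D/Vd)·f/(1−f), so D = Cmin,ss·Vd·(1−f)/f.
D = 21 × 10 × (1−f)/f ≈ 21 × 10 × 1.00000 ≈ 210.00 mg.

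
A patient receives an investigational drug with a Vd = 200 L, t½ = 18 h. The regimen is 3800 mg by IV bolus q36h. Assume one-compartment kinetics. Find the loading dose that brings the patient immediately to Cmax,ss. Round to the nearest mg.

5067 mg

f = (1/2)^(36/18) ≈ 0.250000; accumulation ratio R = 1/(1−f) ≈ 1.33333.
Loading dose to hit Cmax,ss on first dose: D_load = D_maint·R ≈ 3800 × 1.33333 ≈ 5066.65 mg.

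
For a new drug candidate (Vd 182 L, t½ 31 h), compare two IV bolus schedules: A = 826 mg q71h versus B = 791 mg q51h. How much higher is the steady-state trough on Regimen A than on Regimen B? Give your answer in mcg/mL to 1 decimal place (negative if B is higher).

-0.9 mcg/mL

Regimen A: f = (1/2)^(71/31) ≈ 0.2044; Cmin,ss = (826/182)·f/(1−f) ≈ 1.166 mcg/mL.
Regimen B: f = (1/2)^(51/31) ≈ 0.3197; Cmin,ss = (791/182)·f/(1−f) ≈ 2.042 mcg/mL.
Difference ≈ 1.166 − 2.042 ≈ -0.876 mcg/mL.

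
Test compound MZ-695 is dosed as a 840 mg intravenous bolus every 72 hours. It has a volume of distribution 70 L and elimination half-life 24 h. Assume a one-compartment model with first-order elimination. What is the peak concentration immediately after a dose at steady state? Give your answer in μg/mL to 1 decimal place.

13.7 μg/mL

τ = 72 h = 3 half-lives, so f = (1/2)^3 = 0.125.
At steady state, R = 1/(1 − 0.125) = 8/7.
Single-dose peak C₀ = D/Vd = 840/70 = 12 μg/mL.
Steady-state peak Cmax,ss = C₀·R = 12 × 8/7 ≈ 13.714 μg/mL.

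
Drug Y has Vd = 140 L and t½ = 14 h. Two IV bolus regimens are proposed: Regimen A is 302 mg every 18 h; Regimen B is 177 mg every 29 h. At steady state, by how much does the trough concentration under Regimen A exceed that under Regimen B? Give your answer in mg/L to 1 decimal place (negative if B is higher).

Regimen A: f = (1/2)^(18/14) ≈ 0.4102; Cmin,ss = (302/140)·f/(1−f) ≈ 1.500 mg/L.
Regimen B: f = (1/2)^(29/14) ≈ 0.2379; Cmin,ss = (177/140)·f/(1−f) ≈ 0.395 mg/L.
Difference ≈ 1.500 − 0.395 ≈ 1.105 mg/L.

1.1 mg/L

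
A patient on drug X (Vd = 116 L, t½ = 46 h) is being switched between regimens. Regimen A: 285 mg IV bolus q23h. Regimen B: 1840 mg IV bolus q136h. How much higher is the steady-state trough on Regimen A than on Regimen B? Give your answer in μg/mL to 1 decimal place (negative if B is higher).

3.6 μg/mL

Regimen A: f = (1/2)^(23/46) ≈ 0.7071; Cmin,ss = (285/116)·f/(1−f) ≈ 5.931 μg/mL.
Regimen B: f = (1/2)^(136/46) ≈ 0.1288; Cmin,ss = (1840/116)·f/(1−f) ≈ 2.345 μg/mL.
Difference ≈ 5.931 − 2.345 ≈ 3.586 μg/mL.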